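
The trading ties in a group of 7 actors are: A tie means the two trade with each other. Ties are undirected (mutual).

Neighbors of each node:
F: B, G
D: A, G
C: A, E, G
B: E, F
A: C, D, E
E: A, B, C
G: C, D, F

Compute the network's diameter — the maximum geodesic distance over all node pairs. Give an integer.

Eccentricity of each node (its greatest distance to any other): A:3, B:3, C:2, D:3, E:2, F:3, G:2.
The maximum eccentricity is 3, realized for instance by the pair B–D via B – F – G – D. So the diameter is 3.

3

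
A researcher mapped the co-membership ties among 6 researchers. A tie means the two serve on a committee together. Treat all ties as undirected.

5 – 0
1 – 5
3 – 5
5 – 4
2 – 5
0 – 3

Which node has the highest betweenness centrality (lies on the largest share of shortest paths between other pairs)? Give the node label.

5

Unnormalized betweenness of each node: 0:0, 1:0, 2:0, 3:0, 4:0, 5:9.
5 has the largest value, 9, making it the main broker — the node through which the most shortest paths run.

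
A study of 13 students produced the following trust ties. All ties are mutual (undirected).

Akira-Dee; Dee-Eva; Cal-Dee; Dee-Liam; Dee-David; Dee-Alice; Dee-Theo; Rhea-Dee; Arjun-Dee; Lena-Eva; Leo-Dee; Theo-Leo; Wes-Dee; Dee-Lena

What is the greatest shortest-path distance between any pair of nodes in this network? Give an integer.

2

Eccentricity of each node (its greatest distance to any other): Akira:2, Alice:2, Arjun:2, Cal:2, David:2, Dee:1, Eva:2, Lena:2, Leo:2, Liam:2, Rhea:2, Theo:2, Wes:2.
The maximum eccentricity is 2, realized for instance by the pair Theo–Lena via Theo – Dee – Lena. So the diameter is 2.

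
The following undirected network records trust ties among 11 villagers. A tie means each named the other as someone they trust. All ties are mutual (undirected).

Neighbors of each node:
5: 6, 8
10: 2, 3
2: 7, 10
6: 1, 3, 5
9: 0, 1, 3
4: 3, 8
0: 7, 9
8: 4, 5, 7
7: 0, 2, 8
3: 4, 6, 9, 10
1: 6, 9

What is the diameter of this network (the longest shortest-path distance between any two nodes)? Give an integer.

Eccentricity of each node (its greatest distance to any other): 0:3, 1:4, 2:4, 3:3, 4:3, 5:3, 6:3, 7:3, 8:3, 9:3, 10:3.
The maximum eccentricity is 4, realized for instance by the pair 1–2 via 1 – 6 – 3 – 10 – 2. So the diameter is 4.

4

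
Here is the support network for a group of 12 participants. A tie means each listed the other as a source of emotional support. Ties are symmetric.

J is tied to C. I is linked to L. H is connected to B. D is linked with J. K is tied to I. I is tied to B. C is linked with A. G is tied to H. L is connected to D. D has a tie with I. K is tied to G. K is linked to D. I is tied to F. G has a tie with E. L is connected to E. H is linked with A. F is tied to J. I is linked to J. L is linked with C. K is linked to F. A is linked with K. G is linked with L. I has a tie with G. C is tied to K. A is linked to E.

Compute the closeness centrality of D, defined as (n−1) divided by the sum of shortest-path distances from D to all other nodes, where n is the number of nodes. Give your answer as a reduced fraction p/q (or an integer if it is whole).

Distances from D: A:2, B:2, C:2, E:2, F:2, G:2, H:3, I:1, J:1, K:1, L:1. Sum = 19.
n = 12, so closeness = 11/19.

11/19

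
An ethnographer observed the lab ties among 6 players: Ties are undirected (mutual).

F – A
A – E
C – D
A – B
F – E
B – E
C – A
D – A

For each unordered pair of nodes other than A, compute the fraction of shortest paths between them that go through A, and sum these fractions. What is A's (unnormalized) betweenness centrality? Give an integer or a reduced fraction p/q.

Pairs whose geodesics pass through A — E–D: 1; E–C: 1; D–F: 1; D–B: 1; F–B: 1/2; F–C: 1; B–C: 1.
All other pairs contribute 0.
Summing the contributions gives betweenness(A) = 13/2.

13/2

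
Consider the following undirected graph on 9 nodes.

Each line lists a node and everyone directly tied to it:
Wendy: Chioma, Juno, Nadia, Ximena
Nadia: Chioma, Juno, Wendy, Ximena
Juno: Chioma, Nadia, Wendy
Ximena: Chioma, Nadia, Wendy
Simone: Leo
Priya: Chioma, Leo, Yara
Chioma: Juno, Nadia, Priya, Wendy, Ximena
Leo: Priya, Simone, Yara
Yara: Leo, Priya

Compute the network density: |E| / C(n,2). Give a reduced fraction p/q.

There are 14 edges and 9 nodes, so the maximum possible is C(9,2) = 36.
Density = 14/36 = 7/18.

7/18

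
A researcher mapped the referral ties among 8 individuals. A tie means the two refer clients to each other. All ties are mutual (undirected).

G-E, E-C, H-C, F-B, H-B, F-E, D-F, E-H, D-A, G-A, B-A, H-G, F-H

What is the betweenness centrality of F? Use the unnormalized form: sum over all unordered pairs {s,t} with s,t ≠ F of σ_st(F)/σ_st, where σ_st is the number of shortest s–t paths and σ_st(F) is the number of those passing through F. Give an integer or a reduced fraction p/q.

Pairs whose geodesics pass through F — B–E: 1/2; B–D: 1/2; C–D: 2/2; E–D: 1; D–H: 1.
All other pairs contribute 0.
Summing the contributions gives betweenness(F) = 4.

4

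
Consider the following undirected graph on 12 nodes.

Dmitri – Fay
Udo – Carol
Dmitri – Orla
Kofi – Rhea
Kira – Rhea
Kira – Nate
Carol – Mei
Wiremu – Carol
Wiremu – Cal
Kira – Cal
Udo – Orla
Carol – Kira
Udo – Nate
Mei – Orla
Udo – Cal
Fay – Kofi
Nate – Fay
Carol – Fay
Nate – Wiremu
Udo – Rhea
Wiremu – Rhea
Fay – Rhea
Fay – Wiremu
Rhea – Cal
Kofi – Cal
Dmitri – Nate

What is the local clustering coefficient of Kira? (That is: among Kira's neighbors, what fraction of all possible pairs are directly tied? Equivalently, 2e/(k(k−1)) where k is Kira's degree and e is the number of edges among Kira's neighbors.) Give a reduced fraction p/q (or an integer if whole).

1/6

Kira's neighbors: Cal, Carol, Nate, and Rhea (k = 4).
Possible neighbor pairs: C(4,2) = 6. Edges among them: Cal–Rhea → e = 1.
Clustering(Kira) = 1/6.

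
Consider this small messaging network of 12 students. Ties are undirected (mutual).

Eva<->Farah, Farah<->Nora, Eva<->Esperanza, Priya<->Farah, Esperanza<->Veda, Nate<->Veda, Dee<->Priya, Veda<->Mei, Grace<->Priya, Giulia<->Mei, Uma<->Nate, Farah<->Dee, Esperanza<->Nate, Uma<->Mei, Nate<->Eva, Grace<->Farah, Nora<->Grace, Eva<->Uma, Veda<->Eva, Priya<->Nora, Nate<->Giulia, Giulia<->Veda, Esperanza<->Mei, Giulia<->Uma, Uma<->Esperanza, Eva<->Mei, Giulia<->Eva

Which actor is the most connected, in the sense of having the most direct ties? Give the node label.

Eva

Degrees — Dee:2, Esperanza:5, Eva:7, Farah:5, Giulia:5, Grace:3, Mei:5, Nate:5, Nora:3, Priya:4, Uma:5, Veda:5.
The maximum is 7, attained only by Eva.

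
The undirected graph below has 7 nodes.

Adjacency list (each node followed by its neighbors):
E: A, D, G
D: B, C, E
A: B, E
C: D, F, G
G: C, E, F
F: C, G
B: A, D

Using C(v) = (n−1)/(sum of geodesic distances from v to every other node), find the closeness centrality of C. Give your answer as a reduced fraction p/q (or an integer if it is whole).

Distances from C: A:3, B:2, D:1, E:2, F:1, G:1. Sum = 10.
n = 7, so closeness = 6/10 = 3/5.

3/5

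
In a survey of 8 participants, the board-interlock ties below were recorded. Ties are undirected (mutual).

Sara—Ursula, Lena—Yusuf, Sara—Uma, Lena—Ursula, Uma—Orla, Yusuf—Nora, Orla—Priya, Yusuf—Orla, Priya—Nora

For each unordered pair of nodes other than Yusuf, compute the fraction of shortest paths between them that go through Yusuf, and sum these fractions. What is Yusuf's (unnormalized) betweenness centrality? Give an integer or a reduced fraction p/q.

22/3

Pairs whose geodesics pass through Yusuf — Priya–Ursula: 2/3; Priya–Lena: 2/2; Orla–Ursula: 1/2; Orla–Lena: 1; Orla–Nora: 1/2; Uma–Lena: 1/2; Uma–Nora: 1/2; Sara–Nora: 2/3; Ursula–Nora: 1; Lena–Nora: 1.
All other pairs contribute 0.
Summing the contributions gives betweenness(Yusuf) = 22/3.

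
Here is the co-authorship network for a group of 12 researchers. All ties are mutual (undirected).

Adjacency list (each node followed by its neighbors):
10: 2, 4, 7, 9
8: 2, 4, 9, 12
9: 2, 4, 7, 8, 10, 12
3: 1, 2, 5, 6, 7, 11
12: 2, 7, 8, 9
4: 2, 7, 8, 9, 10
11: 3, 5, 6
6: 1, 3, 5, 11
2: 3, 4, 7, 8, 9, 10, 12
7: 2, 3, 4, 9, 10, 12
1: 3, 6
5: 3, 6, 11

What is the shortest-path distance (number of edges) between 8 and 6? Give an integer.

One shortest route is 8 – 2 – 3 – 6, which uses 3 edges, and at distance 2 from 8 we only reach {3, 7, 10}, which does not include 6. So d(8,6) = 3.

3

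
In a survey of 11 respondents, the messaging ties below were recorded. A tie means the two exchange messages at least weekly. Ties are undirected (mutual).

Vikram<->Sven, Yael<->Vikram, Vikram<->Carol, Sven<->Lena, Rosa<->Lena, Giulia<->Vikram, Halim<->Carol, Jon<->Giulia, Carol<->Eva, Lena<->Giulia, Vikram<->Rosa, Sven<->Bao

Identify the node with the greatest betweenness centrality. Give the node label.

Vikram

Unnormalized betweenness of each node: Bao:0, Carol:17, Eva:0, Giulia:32/3, Halim:0, Jon:0, Lena:4, Rosa:5/3, Sven:32/3, Vikram:31, Yael:0.
Vikram has the largest value, 31, making it the main broker — the node through which the most shortest paths run.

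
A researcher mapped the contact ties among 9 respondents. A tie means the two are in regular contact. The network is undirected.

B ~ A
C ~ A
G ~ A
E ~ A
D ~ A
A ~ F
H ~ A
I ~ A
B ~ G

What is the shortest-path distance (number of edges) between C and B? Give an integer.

One shortest route is C – A – B, which uses 2 edges, and C and B are not directly tied, so nothing shorter exists. So d(C,B) = 2.

2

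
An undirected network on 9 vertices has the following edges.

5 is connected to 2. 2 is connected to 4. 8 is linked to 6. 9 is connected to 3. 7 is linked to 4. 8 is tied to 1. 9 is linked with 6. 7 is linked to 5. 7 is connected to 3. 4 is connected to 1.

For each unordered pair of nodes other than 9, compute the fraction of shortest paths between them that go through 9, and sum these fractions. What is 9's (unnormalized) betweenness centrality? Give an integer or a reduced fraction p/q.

Pairs whose geodesics pass through 9 — 5–6: 1; 7–6: 1; 3–6: 1; 3–8: 1.
All other pairs contribute 0.
Summing the contributions gives betweenness(9) = 4.

4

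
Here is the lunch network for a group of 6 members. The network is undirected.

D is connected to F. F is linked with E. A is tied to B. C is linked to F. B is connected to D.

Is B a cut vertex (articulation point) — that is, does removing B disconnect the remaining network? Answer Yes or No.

Removing B leaves {A} with no path to {C, D, E, and F}, so the network splits into 2 components. B is a cut vertex.

Yes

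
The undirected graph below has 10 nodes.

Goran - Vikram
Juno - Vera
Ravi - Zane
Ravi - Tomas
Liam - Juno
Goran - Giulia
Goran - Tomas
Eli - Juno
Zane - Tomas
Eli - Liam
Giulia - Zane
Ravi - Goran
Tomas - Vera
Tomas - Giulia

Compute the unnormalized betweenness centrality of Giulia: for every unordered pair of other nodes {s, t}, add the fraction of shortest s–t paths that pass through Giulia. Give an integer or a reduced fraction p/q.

2/3

Pairs whose geodesics pass through Giulia — Goran–Zane: 1/3; Vikram–Zane: 1/3.
All other pairs contribute 0.
Summing the contributions gives betweenness(Giulia) = 2/3.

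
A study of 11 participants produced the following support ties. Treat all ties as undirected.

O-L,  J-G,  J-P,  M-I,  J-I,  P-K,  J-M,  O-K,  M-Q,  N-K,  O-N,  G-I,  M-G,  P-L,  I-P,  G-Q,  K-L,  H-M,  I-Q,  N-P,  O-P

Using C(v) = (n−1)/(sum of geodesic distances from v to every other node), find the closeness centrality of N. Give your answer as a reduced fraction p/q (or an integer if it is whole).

Distances from N: G:3, H:4, I:2, J:2, K:1, L:2, M:3, O:1, P:1, Q:3. Sum = 22.
n = 11, so closeness = 10/22 = 5/11.

5/11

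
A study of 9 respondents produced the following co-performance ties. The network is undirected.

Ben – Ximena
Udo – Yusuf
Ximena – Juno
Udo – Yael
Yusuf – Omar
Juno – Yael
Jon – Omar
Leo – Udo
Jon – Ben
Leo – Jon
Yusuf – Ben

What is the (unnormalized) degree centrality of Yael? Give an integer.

2

Yael is directly tied to Juno and Udo. That is 2 neighbors, so the degree of Yael is 2.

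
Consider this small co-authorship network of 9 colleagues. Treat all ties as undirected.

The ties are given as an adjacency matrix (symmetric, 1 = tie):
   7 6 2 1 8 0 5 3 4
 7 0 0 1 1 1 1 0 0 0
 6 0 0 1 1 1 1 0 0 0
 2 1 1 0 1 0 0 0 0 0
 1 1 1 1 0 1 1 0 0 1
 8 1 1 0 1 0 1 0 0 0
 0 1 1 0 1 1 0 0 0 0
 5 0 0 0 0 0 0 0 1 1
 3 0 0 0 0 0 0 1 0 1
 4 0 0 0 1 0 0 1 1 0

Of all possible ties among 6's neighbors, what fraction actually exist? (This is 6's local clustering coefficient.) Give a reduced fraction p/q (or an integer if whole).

6's neighbors: 0, 1, 2, and 8 (k = 4).
Possible neighbor pairs: C(4,2) = 6. Edges among them: 0–1, 0–8, 1–2, 1–8 → e = 4.
Clustering(6) = 4/6 = 2/3.

2/3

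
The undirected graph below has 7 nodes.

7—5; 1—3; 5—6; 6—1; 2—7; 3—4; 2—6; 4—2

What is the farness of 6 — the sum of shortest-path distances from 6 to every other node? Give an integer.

Distances from 6: 1:1, 2:1, 3:2, 4:2, 5:1, 7:2.
Sum = 1 + 1 + 2 + 2 + 1 + 2 = 9.

9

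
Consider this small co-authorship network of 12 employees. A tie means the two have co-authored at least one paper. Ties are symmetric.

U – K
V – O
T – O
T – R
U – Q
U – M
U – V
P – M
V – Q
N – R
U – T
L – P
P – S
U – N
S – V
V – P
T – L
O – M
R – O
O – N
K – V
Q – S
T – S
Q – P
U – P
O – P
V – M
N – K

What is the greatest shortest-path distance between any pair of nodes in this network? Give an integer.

Eccentricity of each node (its greatest distance to any other): K:3, L:3, M:2, N:3, O:2, P:2, Q:3, R:3, S:3, T:2, U:2, V:2.
The maximum eccentricity is 3, realized for instance by the pair Q–R via Q – U – N – R. So the diameter is 3.

3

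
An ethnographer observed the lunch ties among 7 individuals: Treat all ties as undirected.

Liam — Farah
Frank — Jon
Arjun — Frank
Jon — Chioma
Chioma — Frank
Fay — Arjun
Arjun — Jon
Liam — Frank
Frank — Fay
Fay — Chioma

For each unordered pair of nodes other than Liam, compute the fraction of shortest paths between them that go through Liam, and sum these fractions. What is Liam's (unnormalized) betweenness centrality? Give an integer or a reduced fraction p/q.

Pairs whose geodesics pass through Liam — Chioma–Farah: 1; Fay–Farah: 1; Frank–Farah: 1; Jon–Farah: 1; Arjun–Farah: 1.
All other pairs contribute 0.
Summing the contributions gives betweenness(Liam) = 5.

5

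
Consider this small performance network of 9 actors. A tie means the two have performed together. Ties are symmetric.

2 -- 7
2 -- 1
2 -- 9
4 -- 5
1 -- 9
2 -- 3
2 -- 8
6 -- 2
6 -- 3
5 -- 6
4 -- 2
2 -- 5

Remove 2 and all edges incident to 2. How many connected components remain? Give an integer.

4

Without 2, the remaining ties split the others into: {8}; {3, 4, 5, 6}; {7}; {1, 9}.
That's 4 separate components.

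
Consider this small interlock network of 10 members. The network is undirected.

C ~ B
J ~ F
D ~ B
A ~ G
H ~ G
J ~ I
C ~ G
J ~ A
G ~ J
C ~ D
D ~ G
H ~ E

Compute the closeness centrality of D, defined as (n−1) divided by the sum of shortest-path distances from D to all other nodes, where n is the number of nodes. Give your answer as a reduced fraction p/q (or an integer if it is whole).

1/2

Distances from D: A:2, B:1, C:1, E:3, F:3, G:1, H:2, I:3, J:2. Sum = 18.
n = 10, so closeness = 9/18 = 1/2.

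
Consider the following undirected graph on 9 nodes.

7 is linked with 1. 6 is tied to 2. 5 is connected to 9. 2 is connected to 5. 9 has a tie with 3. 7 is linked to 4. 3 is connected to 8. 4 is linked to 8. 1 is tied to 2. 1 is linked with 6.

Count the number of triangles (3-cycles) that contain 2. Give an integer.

2's neighbors: 1, 5, and 6.
Neighbor pairs that are themselves tied: 2–1–6. Each forms one triangle with 2, for 1 in total.

1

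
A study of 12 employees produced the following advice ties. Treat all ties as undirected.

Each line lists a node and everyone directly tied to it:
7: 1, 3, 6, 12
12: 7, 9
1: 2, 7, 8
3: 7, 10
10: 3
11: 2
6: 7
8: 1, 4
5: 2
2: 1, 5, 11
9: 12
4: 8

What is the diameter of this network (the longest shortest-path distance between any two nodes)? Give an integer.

Eccentricity of each node (its greatest distance to any other): 1:3, 2:4, 3:4, 4:5, 5:5, 6:4, 7:3, 8:4, 9:5, 10:5, 11:5, 12:4.
The maximum eccentricity is 5, realized for instance by the pair 10–11 via 10 – 3 – 7 – 1 – 2 – 11. So the diameter is 5.

5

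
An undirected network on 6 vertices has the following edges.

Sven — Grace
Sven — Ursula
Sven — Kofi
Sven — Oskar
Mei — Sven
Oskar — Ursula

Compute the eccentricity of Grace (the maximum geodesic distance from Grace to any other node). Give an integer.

Distances from Grace: Kofi:2, Mei:2, Oskar:2, Sven:1, Ursula:2.
The largest is 2 (to Oskar, Mei, Ursula, and Kofi), so the eccentricity of Grace is 2.

2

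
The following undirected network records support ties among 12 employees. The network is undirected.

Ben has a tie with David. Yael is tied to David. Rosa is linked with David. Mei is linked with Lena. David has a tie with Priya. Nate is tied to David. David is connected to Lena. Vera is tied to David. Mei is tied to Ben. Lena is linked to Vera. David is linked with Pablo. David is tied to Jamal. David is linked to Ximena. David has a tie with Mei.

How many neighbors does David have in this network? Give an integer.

David is directly tied to Ben, Jamal, Lena, Mei, Nate, Pablo, Priya, Rosa, Vera, Ximena, and Yael. That is 11 neighbors, so the degree of David is 11.

11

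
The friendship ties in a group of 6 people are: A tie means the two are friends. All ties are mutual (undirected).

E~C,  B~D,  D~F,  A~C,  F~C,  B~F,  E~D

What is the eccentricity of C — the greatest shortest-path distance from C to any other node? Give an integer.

2

Distances from C: A:1, B:2, D:2, E:1, F:1.
The largest is 2 (to B and D), so the eccentricity of C is 2.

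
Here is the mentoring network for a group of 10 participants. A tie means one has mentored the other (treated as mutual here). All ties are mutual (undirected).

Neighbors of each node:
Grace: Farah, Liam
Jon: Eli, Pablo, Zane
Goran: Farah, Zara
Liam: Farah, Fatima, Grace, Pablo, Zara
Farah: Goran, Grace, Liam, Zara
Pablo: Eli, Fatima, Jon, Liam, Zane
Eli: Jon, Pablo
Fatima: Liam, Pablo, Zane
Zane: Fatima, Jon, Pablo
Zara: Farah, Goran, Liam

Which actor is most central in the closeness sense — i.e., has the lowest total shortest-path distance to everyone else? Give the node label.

Liam

Farness (sum of distances to all others) for each node — Eli:21, Farah:17, Fatima:16, Goran:24, Grace:19, Jon:20, Liam:13, Pablo:14, Zane:20, Zara:18.
The smallest farness is 13, for Liam, so Liam has the highest closeness.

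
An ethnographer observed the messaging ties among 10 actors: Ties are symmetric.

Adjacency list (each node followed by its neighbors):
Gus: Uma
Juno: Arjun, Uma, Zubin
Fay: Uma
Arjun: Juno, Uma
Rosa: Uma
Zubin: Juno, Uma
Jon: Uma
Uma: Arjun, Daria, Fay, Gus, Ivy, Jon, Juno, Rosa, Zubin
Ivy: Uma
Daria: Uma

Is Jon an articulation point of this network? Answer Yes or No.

Even without Jon, every remaining node can still reach every other (the residual graph is connected), so Jon is not a cut vertex.

No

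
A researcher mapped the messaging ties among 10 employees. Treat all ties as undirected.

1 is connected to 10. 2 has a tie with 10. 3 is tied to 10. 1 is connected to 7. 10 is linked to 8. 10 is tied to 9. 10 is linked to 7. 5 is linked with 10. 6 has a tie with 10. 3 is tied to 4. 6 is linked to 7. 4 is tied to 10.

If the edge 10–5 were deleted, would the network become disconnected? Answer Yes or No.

Yes

Without the 10–5 edge there is no alternate route between 10 and 5, so the network disconnects. It is a bridge.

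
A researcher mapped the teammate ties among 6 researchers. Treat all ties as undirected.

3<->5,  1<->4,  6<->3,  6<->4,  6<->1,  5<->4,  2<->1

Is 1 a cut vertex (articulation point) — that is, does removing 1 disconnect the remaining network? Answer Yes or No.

Removing 1 leaves {3, 4, 5, and 6} with no path to {2}, so the network splits into 2 components. 1 is a cut vertex.

Yes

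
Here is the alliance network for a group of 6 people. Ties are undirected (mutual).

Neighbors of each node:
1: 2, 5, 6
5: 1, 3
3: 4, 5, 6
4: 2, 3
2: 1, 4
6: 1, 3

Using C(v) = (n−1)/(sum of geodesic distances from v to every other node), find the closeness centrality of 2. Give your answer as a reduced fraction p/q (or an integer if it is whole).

5/8

Distances from 2: 1:1, 3:2, 4:1, 5:2, 6:2. Sum = 8.
n = 6, so closeness = 5/8.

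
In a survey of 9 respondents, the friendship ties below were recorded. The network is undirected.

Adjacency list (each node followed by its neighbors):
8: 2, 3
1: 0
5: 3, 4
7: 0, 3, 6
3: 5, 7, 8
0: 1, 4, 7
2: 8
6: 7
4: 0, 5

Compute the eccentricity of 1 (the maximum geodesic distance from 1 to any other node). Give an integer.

Distances from 1: 0:1, 2:5, 3:3, 4:2, 5:3, 6:3, 7:2, 8:4.
The largest is 5 (to 2), so the eccentricity of 1 is 5.

5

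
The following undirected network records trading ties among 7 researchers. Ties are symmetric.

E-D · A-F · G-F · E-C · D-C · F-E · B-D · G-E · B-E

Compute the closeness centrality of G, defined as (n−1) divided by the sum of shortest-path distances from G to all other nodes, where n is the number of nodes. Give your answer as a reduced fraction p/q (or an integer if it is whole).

3/5

Distances from G: A:2, B:2, C:2, D:2, E:1, F:1. Sum = 10.
n = 7, so closeness = 6/10 = 3/5.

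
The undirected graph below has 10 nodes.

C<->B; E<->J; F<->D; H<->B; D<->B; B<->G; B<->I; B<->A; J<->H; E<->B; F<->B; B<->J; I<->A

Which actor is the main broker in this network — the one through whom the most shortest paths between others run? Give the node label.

Unnormalized betweenness of each node: A:0, B:63/2, C:0, D:0, E:0, F:0, G:0, H:0, I:0, J:1/2.
B has the largest value, 63/2, making it the main broker — the node through which the most shortest paths run.

B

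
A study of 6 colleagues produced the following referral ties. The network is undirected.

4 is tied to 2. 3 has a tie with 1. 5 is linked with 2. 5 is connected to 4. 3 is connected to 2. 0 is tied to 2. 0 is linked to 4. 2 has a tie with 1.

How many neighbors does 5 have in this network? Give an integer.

2

5 is directly tied to 2 and 4. That is 2 neighbors, so the degree of 5 is 2.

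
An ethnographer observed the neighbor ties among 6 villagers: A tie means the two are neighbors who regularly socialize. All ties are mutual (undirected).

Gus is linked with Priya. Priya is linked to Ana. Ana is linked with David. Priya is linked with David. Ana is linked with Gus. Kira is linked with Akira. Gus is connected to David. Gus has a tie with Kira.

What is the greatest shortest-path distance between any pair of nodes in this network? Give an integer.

3

Eccentricity of each node (its greatest distance to any other): Akira:3, Ana:3, David:3, Gus:2, Kira:2, Priya:3.
The maximum eccentricity is 3, realized for instance by the pair Akira–Priya via Akira – Kira – Gus – Priya. So the diameter is 3.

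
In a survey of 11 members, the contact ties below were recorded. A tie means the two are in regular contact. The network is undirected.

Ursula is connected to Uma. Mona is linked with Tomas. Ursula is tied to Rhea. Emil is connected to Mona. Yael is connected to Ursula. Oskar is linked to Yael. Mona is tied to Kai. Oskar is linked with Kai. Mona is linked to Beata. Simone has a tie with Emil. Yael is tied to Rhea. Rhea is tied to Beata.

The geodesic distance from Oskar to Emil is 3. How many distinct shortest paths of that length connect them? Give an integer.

1

The shortest distance is 3, and the only length-3 path is Oskar–Kai–Mona–Emil. So there is exactly 1 shortest path.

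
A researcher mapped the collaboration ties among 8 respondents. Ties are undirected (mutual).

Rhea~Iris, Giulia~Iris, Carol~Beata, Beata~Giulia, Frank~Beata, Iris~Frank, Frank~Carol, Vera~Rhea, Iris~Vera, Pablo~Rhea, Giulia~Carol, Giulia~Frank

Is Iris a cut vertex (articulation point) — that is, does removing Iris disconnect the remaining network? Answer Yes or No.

Removing Iris leaves {Beata, Carol, Frank, and Giulia} with no path to {Pablo, Rhea, and Vera}, so the network splits into 2 components. Iris is a cut vertex.

Yes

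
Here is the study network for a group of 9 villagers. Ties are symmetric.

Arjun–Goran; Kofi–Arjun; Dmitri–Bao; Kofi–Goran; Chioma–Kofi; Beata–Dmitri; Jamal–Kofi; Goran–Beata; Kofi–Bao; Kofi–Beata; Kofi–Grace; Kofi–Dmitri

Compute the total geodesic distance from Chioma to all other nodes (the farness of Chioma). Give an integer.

Distances from Chioma: Arjun:2, Bao:2, Beata:2, Dmitri:2, Goran:2, Grace:2, Jamal:2, Kofi:1.
Sum = 2 + 2 + 2 + 2 + 2 + 2 + 2 + 1 = 15.

15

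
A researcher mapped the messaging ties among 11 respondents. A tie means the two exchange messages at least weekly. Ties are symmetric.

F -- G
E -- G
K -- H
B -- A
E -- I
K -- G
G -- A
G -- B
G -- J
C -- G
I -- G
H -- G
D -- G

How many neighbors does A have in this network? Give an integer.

2

A is directly tied to B and G. That is 2 neighbors, so the degree of A is 2.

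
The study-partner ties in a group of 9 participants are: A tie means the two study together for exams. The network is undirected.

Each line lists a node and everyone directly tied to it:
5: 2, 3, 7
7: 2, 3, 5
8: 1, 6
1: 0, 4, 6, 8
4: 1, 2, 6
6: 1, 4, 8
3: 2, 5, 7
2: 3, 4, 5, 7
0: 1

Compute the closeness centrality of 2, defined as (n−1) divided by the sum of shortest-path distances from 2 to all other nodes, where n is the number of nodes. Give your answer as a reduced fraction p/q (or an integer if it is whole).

4/7

Distances from 2: 0:3, 1:2, 3:1, 4:1, 5:1, 6:2, 7:1, 8:3. Sum = 14.
n = 9, so closeness = 8/14 = 4/7.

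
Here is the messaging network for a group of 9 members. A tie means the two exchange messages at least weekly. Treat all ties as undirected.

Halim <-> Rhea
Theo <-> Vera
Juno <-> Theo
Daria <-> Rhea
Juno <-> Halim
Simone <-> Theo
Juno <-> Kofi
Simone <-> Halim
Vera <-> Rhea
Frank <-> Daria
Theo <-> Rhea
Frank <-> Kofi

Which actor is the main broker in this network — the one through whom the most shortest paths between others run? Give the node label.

Unnormalized betweenness of each node: Daria:23/6, Frank:5/3, Halim:11/3, Juno:13/2, Kofi:17/6, Rhea:17/2, Simone:1/3, Theo:20/3, Vera:0.
Rhea has the largest value, 17/2, making it the main broker — the node through which the most shortest paths run.

Rhea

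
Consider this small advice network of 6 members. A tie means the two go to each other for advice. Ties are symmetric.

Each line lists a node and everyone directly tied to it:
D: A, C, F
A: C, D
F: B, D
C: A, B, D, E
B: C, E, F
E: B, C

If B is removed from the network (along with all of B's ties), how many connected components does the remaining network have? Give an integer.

B's neighbors (C, E, and F) remain reachable from one another through other ties, so the rest of the network stays in one piece.

1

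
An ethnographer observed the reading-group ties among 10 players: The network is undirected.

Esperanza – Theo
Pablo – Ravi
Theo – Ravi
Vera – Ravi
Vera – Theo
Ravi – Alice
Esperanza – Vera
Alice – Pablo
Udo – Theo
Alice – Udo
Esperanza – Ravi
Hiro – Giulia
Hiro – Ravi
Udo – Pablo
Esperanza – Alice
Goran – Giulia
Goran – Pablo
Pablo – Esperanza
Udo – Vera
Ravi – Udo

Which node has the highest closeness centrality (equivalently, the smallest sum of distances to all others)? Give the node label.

Farness (sum of distances to all others) for each node — Alice:15, Esperanza:14, Giulia:21, Goran:18, Hiro:16, Pablo:13, Ravi:11, Theo:16, Udo:14, Vera:16.
The smallest farness is 11, for Ravi, so Ravi has the highest closeness.

Ravi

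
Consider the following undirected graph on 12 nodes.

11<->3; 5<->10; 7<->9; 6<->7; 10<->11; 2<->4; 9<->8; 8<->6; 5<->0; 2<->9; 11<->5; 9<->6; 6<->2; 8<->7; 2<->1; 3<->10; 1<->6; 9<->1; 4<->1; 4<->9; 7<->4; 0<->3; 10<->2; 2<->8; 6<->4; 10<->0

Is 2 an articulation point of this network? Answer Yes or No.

Removing 2 leaves {1, 4, 6, 7, 8, and 9} with no path to {0, 3, 5, 10, and 11}, so the network splits into 2 components. 2 is a cut vertex.

Yes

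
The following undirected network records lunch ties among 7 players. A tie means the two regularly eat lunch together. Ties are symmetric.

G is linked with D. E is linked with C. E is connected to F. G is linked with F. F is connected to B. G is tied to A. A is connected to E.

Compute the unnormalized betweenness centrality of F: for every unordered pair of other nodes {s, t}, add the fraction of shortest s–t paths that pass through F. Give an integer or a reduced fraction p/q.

Pairs whose geodesics pass through F — E–G: 1/2; E–B: 1; E–D: 1/2; G–C: 1/2; G–B: 1; C–B: 1; C–D: 1/2; B–A: 2/2; B–D: 1.
All other pairs contribute 0.
Summing the contributions gives betweenness(F) = 7.

7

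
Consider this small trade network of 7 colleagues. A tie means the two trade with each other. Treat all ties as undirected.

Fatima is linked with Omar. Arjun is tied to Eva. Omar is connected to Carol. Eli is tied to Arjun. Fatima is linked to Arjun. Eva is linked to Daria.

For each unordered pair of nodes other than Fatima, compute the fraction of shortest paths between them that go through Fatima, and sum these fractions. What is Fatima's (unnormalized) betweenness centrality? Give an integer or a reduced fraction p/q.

Pairs whose geodesics pass through Fatima — Daria–Omar: 1; Daria–Carol: 1; Eli–Omar: 1; Eli–Carol: 1; Arjun–Omar: 1; Arjun–Carol: 1; Omar–Eva: 1; Carol–Eva: 1.
All other pairs contribute 0.
Summing the contributions gives betweenness(Fatima) = 8.

8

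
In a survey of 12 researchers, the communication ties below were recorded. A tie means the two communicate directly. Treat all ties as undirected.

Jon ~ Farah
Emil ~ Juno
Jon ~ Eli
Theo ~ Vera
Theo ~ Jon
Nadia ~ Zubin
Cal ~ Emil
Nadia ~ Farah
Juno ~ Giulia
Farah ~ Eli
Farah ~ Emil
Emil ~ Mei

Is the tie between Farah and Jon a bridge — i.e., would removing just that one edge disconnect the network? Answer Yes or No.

Even without that edge, Farah still reaches Jon via Farah – Eli – Jon, so the network stays connected. Not a bridge.

No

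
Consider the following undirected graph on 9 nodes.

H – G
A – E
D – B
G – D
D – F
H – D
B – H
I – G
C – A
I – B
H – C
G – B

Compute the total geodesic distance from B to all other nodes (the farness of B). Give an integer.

Distances from B: A:3, C:2, D:1, E:4, F:2, G:1, H:1, I:1.
Sum = 3 + 2 + 1 + 4 + 2 + 1 + 1 + 1 = 15.

15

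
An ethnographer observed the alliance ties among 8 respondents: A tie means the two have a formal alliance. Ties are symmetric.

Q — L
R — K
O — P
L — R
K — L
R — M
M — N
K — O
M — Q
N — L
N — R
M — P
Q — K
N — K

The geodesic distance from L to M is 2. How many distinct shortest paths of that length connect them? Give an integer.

The shortest distance is 2. The length-2 paths are: L–N–M; L–Q–M; L–R–M.
That gives 3 distinct shortest paths.

3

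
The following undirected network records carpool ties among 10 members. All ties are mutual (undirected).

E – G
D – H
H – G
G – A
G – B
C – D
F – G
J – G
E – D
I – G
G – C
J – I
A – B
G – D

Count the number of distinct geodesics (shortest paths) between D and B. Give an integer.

1

The shortest distance is 2, and the only length-2 path is D–G–B. So there is exactly 1 shortest path.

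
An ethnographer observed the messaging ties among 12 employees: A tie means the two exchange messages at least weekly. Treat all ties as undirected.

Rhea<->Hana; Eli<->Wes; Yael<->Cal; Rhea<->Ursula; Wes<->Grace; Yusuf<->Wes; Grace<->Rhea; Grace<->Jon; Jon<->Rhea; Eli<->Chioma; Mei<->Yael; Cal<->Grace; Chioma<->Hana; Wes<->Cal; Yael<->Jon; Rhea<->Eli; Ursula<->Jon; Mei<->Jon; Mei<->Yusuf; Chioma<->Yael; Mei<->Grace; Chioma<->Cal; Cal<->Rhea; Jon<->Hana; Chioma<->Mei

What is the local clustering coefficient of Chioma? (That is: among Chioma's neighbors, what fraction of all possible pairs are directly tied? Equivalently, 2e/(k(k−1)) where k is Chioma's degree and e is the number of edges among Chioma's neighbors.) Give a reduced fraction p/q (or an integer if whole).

Chioma's neighbors: Cal, Eli, Hana, Mei, and Yael (k = 5).
Possible neighbor pairs: C(5,2) = 10. Edges among them: Cal–Yael, Mei–Yael → e = 2.
Clustering(Chioma) = 2/10 = 1/5.

1/5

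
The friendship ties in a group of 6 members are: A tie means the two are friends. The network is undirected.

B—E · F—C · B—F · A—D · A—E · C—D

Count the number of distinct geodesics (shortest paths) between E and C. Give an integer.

2

The shortest distance is 3. The length-3 paths are: E–A–D–C; E–B–F–C.
That gives 2 distinct shortest paths.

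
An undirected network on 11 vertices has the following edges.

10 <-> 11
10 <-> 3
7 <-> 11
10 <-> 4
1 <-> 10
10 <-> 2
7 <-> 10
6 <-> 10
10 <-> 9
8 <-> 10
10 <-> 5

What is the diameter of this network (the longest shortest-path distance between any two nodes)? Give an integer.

Eccentricity of each node (its greatest distance to any other): 1:2, 2:2, 3:2, 4:2, 5:2, 6:2, 7:2, 8:2, 9:2, 10:1, 11:2.
The maximum eccentricity is 2, realized for instance by the pair 4–2 via 4 – 10 – 2. So the diameter is 2.

2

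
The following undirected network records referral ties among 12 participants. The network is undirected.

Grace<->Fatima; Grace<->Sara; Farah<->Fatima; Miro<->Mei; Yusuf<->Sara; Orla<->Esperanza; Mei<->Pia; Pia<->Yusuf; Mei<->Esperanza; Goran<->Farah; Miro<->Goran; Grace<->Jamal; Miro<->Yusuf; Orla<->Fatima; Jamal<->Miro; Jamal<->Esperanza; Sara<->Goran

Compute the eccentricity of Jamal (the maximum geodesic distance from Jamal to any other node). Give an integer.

3

Distances from Jamal: Esperanza:1, Farah:3, Fatima:2, Goran:2, Grace:1, Mei:2, Miro:1, Orla:2, Pia:3, Sara:2, Yusuf:2.
The largest is 3 (to Pia and Farah), so the eccentricity of Jamal is 3.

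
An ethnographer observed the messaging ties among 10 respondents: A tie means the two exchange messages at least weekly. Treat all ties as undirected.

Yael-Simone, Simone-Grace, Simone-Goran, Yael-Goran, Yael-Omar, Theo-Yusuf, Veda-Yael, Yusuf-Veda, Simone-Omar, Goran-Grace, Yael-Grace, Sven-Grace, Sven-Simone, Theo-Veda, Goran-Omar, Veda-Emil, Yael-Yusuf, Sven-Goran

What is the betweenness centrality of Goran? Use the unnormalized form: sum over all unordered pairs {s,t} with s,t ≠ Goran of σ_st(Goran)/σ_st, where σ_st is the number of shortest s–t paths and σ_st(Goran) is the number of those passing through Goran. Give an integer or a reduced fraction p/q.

5/2

Pairs whose geodesics pass through Goran — Yusuf–Sven: 1/3; Theo–Sven: 2/6; Veda–Sven: 1/3; Emil–Sven: 1/3; Sven–Yael: 1/3; Sven–Omar: 1/2; Omar–Grace: 1/3.
All other pairs contribute 0.
Summing the contributions gives betweenness(Goran) = 5/2.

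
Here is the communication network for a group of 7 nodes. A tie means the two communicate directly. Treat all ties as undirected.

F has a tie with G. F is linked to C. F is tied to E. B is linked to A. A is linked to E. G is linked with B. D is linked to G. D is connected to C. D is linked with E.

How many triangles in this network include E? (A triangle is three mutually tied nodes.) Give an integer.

0

E's neighbors are A, D, and F, but none of them are tied to each other, so no triangle contains E.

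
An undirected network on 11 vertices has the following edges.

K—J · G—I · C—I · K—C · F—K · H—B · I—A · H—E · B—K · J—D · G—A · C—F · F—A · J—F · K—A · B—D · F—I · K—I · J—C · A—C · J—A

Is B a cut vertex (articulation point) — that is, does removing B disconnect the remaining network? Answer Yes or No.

Yes

Removing B leaves {A, C, D, F, G, I, J, and K} with no path to {E and H}, so the network splits into 2 components. B is a cut vertex.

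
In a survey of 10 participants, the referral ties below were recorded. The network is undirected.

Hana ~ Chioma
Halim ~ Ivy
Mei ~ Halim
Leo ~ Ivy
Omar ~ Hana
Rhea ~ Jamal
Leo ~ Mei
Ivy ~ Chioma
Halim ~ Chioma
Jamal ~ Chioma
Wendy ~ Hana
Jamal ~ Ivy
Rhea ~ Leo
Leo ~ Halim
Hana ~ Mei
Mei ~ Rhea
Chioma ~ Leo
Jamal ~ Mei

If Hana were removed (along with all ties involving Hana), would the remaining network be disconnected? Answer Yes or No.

Yes

Removing Hana leaves {Chioma, Halim, Ivy, Jamal, Leo, Mei, and Rhea} with no path to {Wendy}, so the network splits into 3 components. Hana is a cut vertex.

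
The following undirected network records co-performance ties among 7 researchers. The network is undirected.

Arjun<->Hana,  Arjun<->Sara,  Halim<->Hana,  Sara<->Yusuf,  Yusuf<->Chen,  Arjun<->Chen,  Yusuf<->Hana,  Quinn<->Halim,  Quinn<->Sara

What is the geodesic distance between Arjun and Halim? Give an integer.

One shortest route is Arjun – Hana – Halim, which uses 2 edges, and Arjun and Halim are not directly tied, so nothing shorter exists. So d(Arjun,Halim) = 2.

2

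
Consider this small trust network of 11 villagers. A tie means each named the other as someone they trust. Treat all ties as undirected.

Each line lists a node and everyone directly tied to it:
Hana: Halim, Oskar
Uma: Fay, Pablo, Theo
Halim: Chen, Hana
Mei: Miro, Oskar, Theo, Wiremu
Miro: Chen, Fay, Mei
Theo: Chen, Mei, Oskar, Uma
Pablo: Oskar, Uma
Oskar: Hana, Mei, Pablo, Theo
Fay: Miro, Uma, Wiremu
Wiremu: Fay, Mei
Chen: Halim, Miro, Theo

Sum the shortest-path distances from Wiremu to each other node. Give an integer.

23

Distances from Wiremu: Chen:3, Fay:1, Halim:4, Hana:3, Mei:1, Miro:2, Oskar:2, Pablo:3, Theo:2, Uma:2.
Sum = 3 + 1 + 4 + 3 + 1 + 2 + 2 + 3 + 2 + 2 = 23.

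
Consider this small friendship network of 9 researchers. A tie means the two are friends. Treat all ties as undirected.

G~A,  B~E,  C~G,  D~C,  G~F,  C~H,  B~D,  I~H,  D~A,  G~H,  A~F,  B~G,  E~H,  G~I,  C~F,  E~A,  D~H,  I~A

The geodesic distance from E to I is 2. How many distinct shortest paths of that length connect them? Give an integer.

The shortest distance is 2. The length-2 paths are: E–H–I; E–A–I.
That gives 2 distinct shortest paths.

2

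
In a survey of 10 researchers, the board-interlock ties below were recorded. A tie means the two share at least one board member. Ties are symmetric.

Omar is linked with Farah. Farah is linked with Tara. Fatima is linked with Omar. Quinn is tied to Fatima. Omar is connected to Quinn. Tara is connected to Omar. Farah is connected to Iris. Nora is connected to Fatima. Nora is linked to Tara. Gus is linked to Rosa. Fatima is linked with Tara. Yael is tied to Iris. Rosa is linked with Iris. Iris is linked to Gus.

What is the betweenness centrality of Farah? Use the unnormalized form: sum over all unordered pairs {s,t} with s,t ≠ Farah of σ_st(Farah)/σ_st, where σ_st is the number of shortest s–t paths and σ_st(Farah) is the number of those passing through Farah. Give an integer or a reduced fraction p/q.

Pairs whose geodesics pass through Farah — Rosa–Omar: 1; Rosa–Nora: 1; Rosa–Tara: 1; Rosa–Fatima: 2/2; Rosa–Quinn: 1; Gus–Omar: 1; Gus–Nora: 1; Gus–Tara: 1; Gus–Fatima: 2/2; Gus–Quinn: 1; Yael–Omar: 1; Yael–Nora: 1; Yael–Tara: 1; Yael–Fatima: 2/2 … (+6 more pairs).
All other pairs contribute 0.
Summing the contributions gives betweenness(Farah) = 20.

20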